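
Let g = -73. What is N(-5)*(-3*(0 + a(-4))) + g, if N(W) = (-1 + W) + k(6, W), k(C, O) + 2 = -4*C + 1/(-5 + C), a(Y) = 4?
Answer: 299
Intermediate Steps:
k(C, O) = -2 + 1/(-5 + C) - 4*C (k(C, O) = -2 + (-4*C + 1/(-5 + C)) = -2 + (1/(-5 + C) - 4*C) = -2 + 1/(-5 + C) - 4*C)
N(W) = -26 + W (N(W) = (-1 + W) + (11 - 4*6² + 18*6)/(-5 + 6) = (-1 + W) + (11 - 4*36 + 108)/1 = (-1 + W) + 1*(11 - 144 + 108) = (-1 + W) + 1*(-25) = (-1 + W) - 25 = -26 + W)
N(-5)*(-3*(0 + a(-4))) + g = (-26 - 5)*(-3*(0 + 4)) - 73 = -(-93)*4 - 73 = -31*(-12) - 73 = 372 - 73 = 299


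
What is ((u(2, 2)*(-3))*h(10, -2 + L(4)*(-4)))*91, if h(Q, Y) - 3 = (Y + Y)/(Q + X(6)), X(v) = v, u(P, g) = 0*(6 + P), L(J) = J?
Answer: 0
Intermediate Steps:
u(P, g) = 0
h(Q, Y) = 3 + 2*Y/(6 + Q) (h(Q, Y) = 3 + (Y + Y)/(Q + 6) = 3 + (2*Y)/(6 + Q) = 3 + 2*Y/(6 + Q))
((u(2, 2)*(-3))*h(10, -2 + L(4)*(-4)))*91 = ((0*(-3))*((18 + 2*(-2 + 4*(-4)) + 3*10)/(6 + 10)))*91 = (0*((18 + 2*(-2 - 16) + 30)/16))*91 = (0*((18 + 2*(-18) + 30)/16))*91 = (0*((18 - 36 + 30)/16))*91 = (0*((1/16)*12))*91 = (0*(3/4))*91 = 0*91 = 0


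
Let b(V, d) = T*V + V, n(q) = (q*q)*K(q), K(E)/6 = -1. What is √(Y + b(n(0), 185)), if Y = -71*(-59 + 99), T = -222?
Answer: 2*I*√710 ≈ 53.292*I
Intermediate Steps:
K(E) = -6 (K(E) = 6*(-1) = -6)
Y = -2840 (Y = -71*40 = -2840)
n(q) = -6*q² (n(q) = (q*q)*(-6) = q²*(-6) = -6*q²)
b(V, d) = -221*V (b(V, d) = -222*V + V = -221*V)
√(Y + b(n(0), 185)) = √(-2840 - (-1326)*0²) = √(-2840 - (-1326)*0) = √(-2840 - 221*0) = √(-2840 + 0) = √(-2840) = 2*I*√710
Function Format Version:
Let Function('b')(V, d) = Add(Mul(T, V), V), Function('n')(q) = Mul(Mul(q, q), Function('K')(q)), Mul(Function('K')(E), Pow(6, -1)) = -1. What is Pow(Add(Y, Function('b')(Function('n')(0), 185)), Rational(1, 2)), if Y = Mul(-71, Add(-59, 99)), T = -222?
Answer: Mul(2, I, Pow(710, Rational(1, 2))) ≈ Mul(53.292, I)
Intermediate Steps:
Function('K')(E) = -6 (Function('K')(E) = Mul(6, -1) = -6)
Y = -2840 (Y = Mul(-71, 40) = -2840)
Function('n')(q) = Mul(-6, Pow(q, 2)) (Function('n')(q) = Mul(Mul(q, q), -6) = Mul(Pow(q, 2), -6) = Mul(-6, Pow(q, 2)))
Function('b')(V, d) = Mul(-221, V) (Function('b')(V, d) = Add(Mul(-222, V), V) = Mul(-221, V))
Pow(Add(Y, Function('b')(Function('n')(0), 185)), Rational(1, 2)) = Pow(Add(-2840, Mul(-221, Mul(-6, Pow(0, 2)))), Rational(1, 2)) = Pow(Add(-2840, Mul(-221, Mul(-6, 0))), Rational(1, 2)) = Pow(Add(-2840, Mul(-221, 0)), Rational(1, 2)) = Pow(Add(-2840, 0), Rational(1, 2)) = Pow(-2840, Rational(1, 2)) = Mul(2, I, Pow(710, Rational(1, 2)))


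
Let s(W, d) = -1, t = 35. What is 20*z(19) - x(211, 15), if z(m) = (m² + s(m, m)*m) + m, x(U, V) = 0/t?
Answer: 7220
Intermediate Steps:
x(U, V) = 0 (x(U, V) = 0/35 = 0*(1/35) = 0)
z(m) = m² (z(m) = (m² - m) + m = m²)
20*z(19) - x(211, 15) = 20*19² - 1*0 = 20*361 + 0 = 7220 + 0 = 7220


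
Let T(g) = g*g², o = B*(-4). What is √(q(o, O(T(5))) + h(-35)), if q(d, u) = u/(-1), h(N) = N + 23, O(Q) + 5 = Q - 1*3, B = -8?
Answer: I*√129 ≈ 11.358*I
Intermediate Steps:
o = 32 (o = -8*(-4) = 32)
T(g) = g³
O(Q) = -8 + Q (O(Q) = -5 + (Q - 1*3) = -5 + (Q - 3) = -5 + (-3 + Q) = -8 + Q)
h(N) = 23 + N
q(d, u) = -u (q(d, u) = u*(-1) = -u)
√(q(o, O(T(5))) + h(-35)) = √(-(-8 + 5³) + (23 - 35)) = √(-(-8 + 125) - 12) = √(-1*117 - 12) = √(-117 - 12) = √(-129) = I*√129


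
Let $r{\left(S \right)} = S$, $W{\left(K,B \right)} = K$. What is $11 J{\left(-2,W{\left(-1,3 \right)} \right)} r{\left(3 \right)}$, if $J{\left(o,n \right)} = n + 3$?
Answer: $66$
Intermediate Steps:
$J{\left(o,n \right)} = 3 + n$
$11 J{\left(-2,W{\left(-1,3 \right)} \right)} r{\left(3 \right)} = 11 \left(3 - 1\right) 3 = 11 \cdot 2 \cdot 3 = 22 \cdot 3 = 66$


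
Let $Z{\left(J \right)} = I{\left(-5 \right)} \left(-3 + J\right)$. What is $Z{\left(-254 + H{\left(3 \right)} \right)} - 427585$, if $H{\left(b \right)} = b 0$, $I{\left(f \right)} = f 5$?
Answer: $-421160$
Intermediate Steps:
$I{\left(f \right)} = 5 f$
$H{\left(b \right)} = 0$
$Z{\left(J \right)} = 75 - 25 J$ ($Z{\left(J \right)} = 5 \left(-5\right) \left(-3 + J\right) = - 25 \left(-3 + J\right) = 75 - 25 J$)
$Z{\left(-254 + H{\left(3 \right)} \right)} - 427585 = \left(75 - 25 \left(-254 + 0\right)\right) - 427585 = \left(75 - -6350\right) - 427585 = \left(75 + 6350\right) - 427585 = 6425 - 427585 = -421160$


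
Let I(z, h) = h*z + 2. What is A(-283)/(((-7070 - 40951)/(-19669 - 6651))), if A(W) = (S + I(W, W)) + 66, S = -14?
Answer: 2109363760/48021 ≈ 43926.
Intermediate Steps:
I(z, h) = 2 + h*z
A(W) = 54 + W² (A(W) = (-14 + (2 + W*W)) + 66 = (-14 + (2 + W²)) + 66 = (-12 + W²) + 66 = 54 + W²)
A(-283)/(((-7070 - 40951)/(-19669 - 6651))) = (54 + (-283)²)/(((-7070 - 40951)/(-19669 - 6651))) = (54 + 80089)/((-48021/(-26320))) = 80143/((-48021*(-1/26320))) = 80143/(48021/26320) = 80143*(26320/48021) = 2109363760/48021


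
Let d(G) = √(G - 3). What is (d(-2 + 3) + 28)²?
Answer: (28 + I*√2)² ≈ 782.0 + 79.196*I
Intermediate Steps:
d(G) = √(-3 + G)
(d(-2 + 3) + 28)² = (√(-3 + (-2 + 3)) + 28)² = (√(-3 + 1) + 28)² = (√(-2) + 28)² = (I*√2 + 28)² = (28 + I*√2)²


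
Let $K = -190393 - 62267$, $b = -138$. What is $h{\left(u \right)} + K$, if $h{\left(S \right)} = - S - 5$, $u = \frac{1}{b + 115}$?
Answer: $- \frac{5811294}{23} \approx -2.5267 \cdot 10^{5}$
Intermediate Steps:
$K = -252660$
$u = - \frac{1}{23}$ ($u = \frac{1}{-138 + 115} = \frac{1}{-23} = - \frac{1}{23} \approx -0.043478$)
$h{\left(S \right)} = -5 - S$
$h{\left(u \right)} + K = \left(-5 - - \frac{1}{23}\right) - 252660 = \left(-5 + \frac{1}{23}\right) - 252660 = - \frac{114}{23} - 252660 = - \frac{5811294}{23}$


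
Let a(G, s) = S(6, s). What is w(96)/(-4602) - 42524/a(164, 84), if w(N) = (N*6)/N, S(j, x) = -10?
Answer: 16307949/3835 ≈ 4252.4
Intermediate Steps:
a(G, s) = -10
w(N) = 6 (w(N) = (6*N)/N = 6)
w(96)/(-4602) - 42524/a(164, 84) = 6/(-4602) - 42524/(-10) = 6*(-1/4602) - 42524*(-1/10) = -1/767 + 21262/5 = 16307949/3835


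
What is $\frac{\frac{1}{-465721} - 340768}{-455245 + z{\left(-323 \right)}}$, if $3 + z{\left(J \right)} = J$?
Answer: $\frac{158702813729}{212168981691} \approx 0.748$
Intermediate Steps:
$z{\left(J \right)} = -3 + J$
$\frac{\frac{1}{-465721} - 340768}{-455245 + z{\left(-323 \right)}} = \frac{\frac{1}{-465721} - 340768}{-455245 - 326} = \frac{- \frac{1}{465721} - 340768}{-455245 - 326} = - \frac{158702813729}{465721 \left(-455571\right)} = \left(- \frac{158702813729}{465721}\right) \left(- \frac{1}{455571}\right) = \frac{158702813729}{212168981691}$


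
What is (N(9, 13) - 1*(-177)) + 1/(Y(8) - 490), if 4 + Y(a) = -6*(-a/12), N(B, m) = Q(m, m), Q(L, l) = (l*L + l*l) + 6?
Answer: 255289/490 ≈ 521.00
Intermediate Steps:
Q(L, l) = 6 + l² + L*l (Q(L, l) = (L*l + l²) + 6 = (l² + L*l) + 6 = 6 + l² + L*l)
N(B, m) = 6 + 2*m² (N(B, m) = 6 + m² + m*m = 6 + m² + m² = 6 + 2*m²)
Y(a) = -4 + a/2 (Y(a) = -4 - 6*(-a/12) = -4 - (-1)*a/2 = -4 + a/2)
(N(9, 13) - 1*(-177)) + 1/(Y(8) - 490) = ((6 + 2*13²) - 1*(-177)) + 1/((-4 + (½)*8) - 490) = ((6 + 2*169) + 177) + 1/((-4 + 4) - 490) = ((6 + 338) + 177) + 1/(0 - 490) = (344 + 177) + 1/(-490) = 521 - 1/490 = 255289/490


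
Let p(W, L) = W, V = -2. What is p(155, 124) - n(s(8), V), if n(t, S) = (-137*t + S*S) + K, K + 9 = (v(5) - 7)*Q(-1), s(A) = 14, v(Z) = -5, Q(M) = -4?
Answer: 2030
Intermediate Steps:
K = 39 (K = -9 + (-5 - 7)*(-4) = -9 - 12*(-4) = -9 + 48 = 39)
n(t, S) = 39 + S² - 137*t (n(t, S) = (-137*t + S*S) + 39 = (-137*t + S²) + 39 = (S² - 137*t) + 39 = 39 + S² - 137*t)
p(155, 124) - n(s(8), V) = 155 - (39 + (-2)² - 137*14) = 155 - (39 + 4 - 1918) = 155 - 1*(-1875) = 155 + 1875 = 2030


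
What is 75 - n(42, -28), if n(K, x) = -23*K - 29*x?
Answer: 229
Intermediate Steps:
n(K, x) = -29*x - 23*K
75 - n(42, -28) = 75 - (-29*(-28) - 23*42) = 75 - (812 - 966) = 75 - 1*(-154) = 75 + 154 = 229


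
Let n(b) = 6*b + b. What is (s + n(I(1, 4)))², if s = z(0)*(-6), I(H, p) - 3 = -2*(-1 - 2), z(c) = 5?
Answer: 1089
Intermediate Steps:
I(H, p) = 9 (I(H, p) = 3 - 2*(-1 - 2) = 3 - 2*(-3) = 3 + 6 = 9)
n(b) = 7*b
s = -30 (s = 5*(-6) = -30)
(s + n(I(1, 4)))² = (-30 + 7*9)² = (-30 + 63)² = 33² = 1089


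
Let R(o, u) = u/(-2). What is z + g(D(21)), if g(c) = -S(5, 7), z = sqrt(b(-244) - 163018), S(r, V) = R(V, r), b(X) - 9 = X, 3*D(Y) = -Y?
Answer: 5/2 + I*sqrt(163253) ≈ 2.5 + 404.05*I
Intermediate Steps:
D(Y) = -Y/3 (D(Y) = (-Y)/3 = -Y/3)
b(X) = 9 + X
R(o, u) = -u/2 (R(o, u) = u*(-1/2) = -u/2)
S(r, V) = -r/2
z = I*sqrt(163253) (z = sqrt((9 - 244) - 163018) = sqrt(-235 - 163018) = sqrt(-163253) = I*sqrt(163253) ≈ 404.05*I)
g(c) = 5/2 (g(c) = -(-1)*5/2 = -1*(-5/2) = 5/2)
z + g(D(21)) = I*sqrt(163253) + 5/2 = 5/2 + I*sqrt(163253)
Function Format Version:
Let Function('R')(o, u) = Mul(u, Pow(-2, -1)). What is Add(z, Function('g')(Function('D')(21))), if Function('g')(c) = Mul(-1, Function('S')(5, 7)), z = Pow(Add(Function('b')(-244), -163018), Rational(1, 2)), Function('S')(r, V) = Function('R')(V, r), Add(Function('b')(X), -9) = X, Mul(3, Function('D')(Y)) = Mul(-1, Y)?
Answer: Add(Rational(5, 2), Mul(I, Pow(163253, Rational(1, 2)))) ≈ Add(2.5000, Mul(404.05, I))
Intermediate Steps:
Function('D')(Y) = Mul(Rational(-1, 3), Y) (Function('D')(Y) = Mul(Rational(1, 3), Mul(-1, Y)) = Mul(Rational(-1, 3), Y))
Function('b')(X) = Add(9, X)
Function('R')(o, u) = Mul(Rational(-1, 2), u) (Function('R')(o, u) = Mul(u, Rational(-1, 2)) = Mul(Rational(-1, 2), u))
Function('S')(r, V) = Mul(Rational(-1, 2), r)
z = Mul(I, Pow(163253, Rational(1, 2))) (z = Pow(Add(Add(9, -244), -163018), Rational(1, 2)) = Pow(Add(-235, -163018), Rational(1, 2)) = Pow(-163253, Rational(1, 2)) = Mul(I, Pow(163253, Rational(1, 2))) ≈ Mul(404.05, I))
Function('g')(c) = Rational(5, 2) (Function('g')(c) = Mul(-1, Mul(Rational(-1, 2), 5)) = Mul(-1, Rational(-5, 2)) = Rational(5, 2))
Add(z, Function('g')(Function('D')(21))) = Add(Mul(I, Pow(163253, Rational(1, 2))), Rational(5, 2)) = Add(Rational(5, 2), Mul(I, Pow(163253, Rational(1, 2))))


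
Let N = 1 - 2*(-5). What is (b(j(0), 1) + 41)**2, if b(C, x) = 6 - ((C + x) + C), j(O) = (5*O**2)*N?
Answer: 2116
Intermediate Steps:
N = 11 (N = 1 + 10 = 11)
j(O) = 55*O**2 (j(O) = (5*O**2)*11 = 55*O**2)
b(C, x) = 6 - x - 2*C (b(C, x) = 6 - (x + 2*C) = 6 + (-x - 2*C) = 6 - x - 2*C)
(b(j(0), 1) + 41)**2 = ((6 - 1*1 - 110*0**2) + 41)**2 = ((6 - 1 - 110*0) + 41)**2 = ((6 - 1 - 2*0) + 41)**2 = ((6 - 1 + 0) + 41)**2 = (5 + 41)**2 = 46**2 = 2116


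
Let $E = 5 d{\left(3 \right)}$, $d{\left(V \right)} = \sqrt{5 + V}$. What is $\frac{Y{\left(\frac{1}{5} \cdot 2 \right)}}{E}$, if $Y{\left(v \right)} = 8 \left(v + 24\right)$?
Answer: $\frac{244 \sqrt{2}}{25} \approx 13.803$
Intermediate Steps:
$E = 10 \sqrt{2}$ ($E = 5 \sqrt{5 + 3} = 5 \sqrt{8} = 5 \cdot 2 \sqrt{2} = 10 \sqrt{2} \approx 14.142$)
$Y{\left(v \right)} = 192 + 8 v$ ($Y{\left(v \right)} = 8 \left(24 + v\right) = 192 + 8 v$)
$\frac{Y{\left(\frac{1}{5} \cdot 2 \right)}}{E} = \frac{192 + 8 \cdot \frac{1}{5} \cdot 2}{10 \sqrt{2}} = \frac{\sqrt{2}}{20} \left(192 + 8 \cdot \frac{1}{5} \cdot 2\right) = \frac{\sqrt{2}}{20} \left(192 + 8 \cdot \frac{2}{5}\right) = \frac{\sqrt{2}}{20} \left(192 + \frac{16}{5}\right) = \frac{\sqrt{2}}{20} \cdot \frac{976}{5} = \frac{244 \sqrt{2}}{25}$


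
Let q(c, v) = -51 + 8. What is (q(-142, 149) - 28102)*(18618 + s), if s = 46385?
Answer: -1829509435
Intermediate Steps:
q(c, v) = -43
(q(-142, 149) - 28102)*(18618 + s) = (-43 - 28102)*(18618 + 46385) = -28145*65003 = -1829509435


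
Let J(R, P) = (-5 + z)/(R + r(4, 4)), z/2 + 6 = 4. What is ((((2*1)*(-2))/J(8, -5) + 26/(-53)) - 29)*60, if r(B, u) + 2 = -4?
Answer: -272860/159 ≈ -1716.1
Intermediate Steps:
z = -4 (z = -12 + 2*4 = -12 + 8 = -4)
r(B, u) = -6 (r(B, u) = -2 - 4 = -6)
J(R, P) = -9/(-6 + R) (J(R, P) = (-5 - 4)/(R - 6) = -9/(-6 + R))
((((2*1)*(-2))/J(8, -5) + 26/(-53)) - 29)*60 = ((((2*1)*(-2))/((-9/(-6 + 8))) + 26/(-53)) - 29)*60 = (((2*(-2))/((-9/2)) + 26*(-1/53)) - 29)*60 = ((-4/((-9*½)) - 26/53) - 29)*60 = ((-4/(-9/2) - 26/53) - 29)*60 = ((-4*(-2/9) - 26/53) - 29)*60 = ((8/9 - 26/53) - 29)*60 = (190/477 - 29)*60 = -13643/477*60 = -272860/159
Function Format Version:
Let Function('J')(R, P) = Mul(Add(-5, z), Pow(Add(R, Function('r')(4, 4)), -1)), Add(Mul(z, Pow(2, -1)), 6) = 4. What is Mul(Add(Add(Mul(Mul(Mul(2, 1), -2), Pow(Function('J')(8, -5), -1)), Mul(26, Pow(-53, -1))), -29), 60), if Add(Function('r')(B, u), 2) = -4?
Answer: Rational(-272860, 159) ≈ -1716.1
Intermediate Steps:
z = -4 (z = Add(-12, Mul(2, 4)) = Add(-12, 8) = -4)
Function('r')(B, u) = -6 (Function('r')(B, u) = Add(-2, -4) = -6)
Function('J')(R, P) = Mul(-9, Pow(Add(-6, R), -1)) (Function('J')(R, P) = Mul(Add(-5, -4), Pow(Add(R, -6), -1)) = Mul(-9, Pow(Add(-6, R), -1)))
Mul(Add(Add(Mul(Mul(Mul(2, 1), -2), Pow(Function('J')(8, -5), -1)), Mul(26, Pow(-53, -1))), -29), 60) = Mul(Add(Add(Mul(Mul(Mul(2, 1), -2), Pow(Mul(-9, Pow(Add(-6, 8), -1)), -1)), Mul(26, Pow(-53, -1))), -29), 60) = Mul(Add(Add(Mul(Mul(2, -2), Pow(Mul(-9, Pow(2, -1)), -1)), Mul(26, Rational(-1, 53))), -29), 60) = Mul(Add(Add(Mul(-4, Pow(Mul(-9, Rational(1, 2)), -1)), Rational(-26, 53)), -29), 60) = Mul(Add(Add(Mul(-4, Pow(Rational(-9, 2), -1)), Rational(-26, 53)), -29), 60) = Mul(Add(Add(Mul(-4, Rational(-2, 9)), Rational(-26, 53)), -29), 60) = Mul(Add(Add(Rational(8, 9), Rational(-26, 53)), -29), 60) = Mul(Add(Rational(190, 477), -29), 60) = Mul(Rational(-13643, 477), 60) = Rational(-272860, 159)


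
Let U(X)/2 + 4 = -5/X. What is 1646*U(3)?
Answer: -55964/3 ≈ -18655.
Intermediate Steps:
U(X) = -8 - 10/X (U(X) = -8 + 2*(-5/X) = -8 - 10/X)
1646*U(3) = 1646*(-8 - 10/3) = 1646*(-34/3) = -55964/3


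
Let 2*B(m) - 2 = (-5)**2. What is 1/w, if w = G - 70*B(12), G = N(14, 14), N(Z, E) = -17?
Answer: -1/962 ≈ -0.0010395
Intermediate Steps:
B(m) = 27/2 (B(m) = 1 + (1/2)*(-5)**2 = 1 + (1/2)*25 = 1 + 25/2 = 27/2)
G = -17
w = -962 (w = -17 - 70*27/2 = -17 - 945 = -962)
1/w = 1/(-962) = -1/962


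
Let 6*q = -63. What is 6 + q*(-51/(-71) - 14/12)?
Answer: 3041/284 ≈ 10.708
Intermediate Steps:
q = -21/2 (q = (⅙)*(-63) = -21/2 ≈ -10.500)
6 + q*(-51/(-71) - 14/12) = 6 - 21*(-51/(-71) - 14/12)/2 = 6 - 21*(-51*(-1/71) - 14*1/12)/2 = 6 - 21*(51/71 - 7/6)/2 = 6 - 21/2*(-191/426) = 6 + 1337/284 = 3041/284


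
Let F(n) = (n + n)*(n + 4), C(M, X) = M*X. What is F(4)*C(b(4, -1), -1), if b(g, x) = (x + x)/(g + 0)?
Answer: 32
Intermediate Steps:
b(g, x) = 2*x/g (b(g, x) = (2*x)/g = 2*x/g)
F(n) = 2*n*(4 + n) (F(n) = (2*n)*(4 + n) = 2*n*(4 + n))
F(4)*C(b(4, -1), -1) = (2*4*(4 + 4))*((2*(-1)/4)*(-1)) = (2*4*8)*((2*(-1)*(1/4))*(-1)) = 64*(-1/2*(-1)) = 64*(1/2) = 32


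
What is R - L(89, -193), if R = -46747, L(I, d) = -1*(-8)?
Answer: -46755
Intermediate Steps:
L(I, d) = 8
R - L(89, -193) = -46747 - 1*8 = -46747 - 8 = -46755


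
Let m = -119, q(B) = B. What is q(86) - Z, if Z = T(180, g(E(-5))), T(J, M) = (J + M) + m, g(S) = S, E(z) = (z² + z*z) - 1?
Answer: -24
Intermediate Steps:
E(z) = -1 + 2*z² (E(z) = (z² + z²) - 1 = 2*z² - 1 = -1 + 2*z²)
T(J, M) = -119 + J + M (T(J, M) = (J + M) - 119 = -119 + J + M)
Z = 110 (Z = -119 + 180 + (-1 + 2*(-5)²) = -119 + 180 + (-1 + 2*25) = -119 + 180 + (-1 + 50) = -119 + 180 + 49 = 110)
q(86) - Z = 86 - 1*110 = 86 - 110 = -24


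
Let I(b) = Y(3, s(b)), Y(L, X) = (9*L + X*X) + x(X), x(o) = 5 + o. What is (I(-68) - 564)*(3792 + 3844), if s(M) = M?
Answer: 30727264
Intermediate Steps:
Y(L, X) = 5 + X + X² + 9*L (Y(L, X) = (9*L + X*X) + (5 + X) = (9*L + X²) + (5 + X) = (X² + 9*L) + (5 + X) = 5 + X + X² + 9*L)
I(b) = 32 + b + b² (I(b) = 5 + b + b² + 9*3 = 5 + b + b² + 27 = 32 + b + b²)
(I(-68) - 564)*(3792 + 3844) = ((32 - 68 + (-68)²) - 564)*(3792 + 3844) = ((32 - 68 + 4624) - 564)*7636 = (4588 - 564)*7636 = 4024*7636 = 30727264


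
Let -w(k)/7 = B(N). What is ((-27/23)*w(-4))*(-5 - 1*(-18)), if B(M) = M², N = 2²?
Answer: 39312/23 ≈ 1709.2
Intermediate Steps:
N = 4
w(k) = -112 (w(k) = -7*4² = -7*16 = -112)
((-27/23)*w(-4))*(-5 - 1*(-18)) = (-27/23*(-112))*(-5 - 1*(-18)) = (-27*1/23*(-112))*(-5 + 18) = -27/23*(-112)*13 = (3024/23)*13 = 39312/23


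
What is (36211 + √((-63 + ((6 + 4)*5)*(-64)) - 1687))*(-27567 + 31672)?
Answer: 148646155 + 61575*I*√22 ≈ 1.4865e+8 + 2.8881e+5*I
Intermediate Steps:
(36211 + √((-63 + ((6 + 4)*5)*(-64)) - 1687))*(-27567 + 31672) = (36211 + √((-63 + (10*5)*(-64)) - 1687))*4105 = (36211 + √((-63 + 50*(-64)) - 1687))*4105 = (36211 + √((-63 - 3200) - 1687))*4105 = (36211 + √(-3263 - 1687))*4105 = (36211 + √(-4950))*4105 = (36211 + 15*I*√22)*4105 = 148646155 + 61575*I*√22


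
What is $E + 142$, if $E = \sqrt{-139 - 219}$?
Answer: $142 + i \sqrt{358} \approx 142.0 + 18.921 i$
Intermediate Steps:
$E = i \sqrt{358}$ ($E = \sqrt{-358} = i \sqrt{358} \approx 18.921 i$)
$E + 142 = i \sqrt{358} + 142 = 142 + i \sqrt{358}$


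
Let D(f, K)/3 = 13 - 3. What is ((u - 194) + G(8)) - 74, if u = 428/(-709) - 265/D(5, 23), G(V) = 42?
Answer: -1001549/4254 ≈ -235.44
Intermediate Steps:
D(f, K) = 30 (D(f, K) = 3*(13 - 3) = 3*10 = 30)
u = -40145/4254 (u = 428/(-709) - 265/30 = 428*(-1/709) - 265*1/30 = -428/709 - 53/6 = -40145/4254 ≈ -9.4370)
((u - 194) + G(8)) - 74 = ((-40145/4254 - 194) + 42) - 74 = (-865421/4254 + 42) - 74 = -686753/4254 - 74 = -1001549/4254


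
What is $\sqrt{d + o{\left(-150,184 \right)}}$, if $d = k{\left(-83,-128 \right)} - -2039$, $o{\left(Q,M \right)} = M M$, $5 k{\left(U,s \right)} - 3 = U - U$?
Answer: $\frac{39 \sqrt{590}}{5} \approx 189.46$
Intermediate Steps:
$k{\left(U,s \right)} = \frac{3}{5}$ ($k{\left(U,s \right)} = \frac{3}{5} + \frac{U - U}{5} = \frac{3}{5} + \frac{1}{5} \cdot 0 = \frac{3}{5} + 0 = \frac{3}{5}$)
$o{\left(Q,M \right)} = M^{2}$
$d = \frac{10198}{5}$ ($d = \frac{3}{5} - -2039 = \frac{3}{5} + 2039 = \frac{10198}{5} \approx 2039.6$)
$\sqrt{d + o{\left(-150,184 \right)}} = \sqrt{\frac{10198}{5} + 184^{2}} = \sqrt{\frac{10198}{5} + 33856} = \sqrt{\frac{179478}{5}} = \frac{39 \sqrt{590}}{5}$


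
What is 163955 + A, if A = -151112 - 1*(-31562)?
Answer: 44405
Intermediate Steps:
A = -119550 (A = -151112 + 31562 = -119550)
163955 + A = 163955 - 119550 = 44405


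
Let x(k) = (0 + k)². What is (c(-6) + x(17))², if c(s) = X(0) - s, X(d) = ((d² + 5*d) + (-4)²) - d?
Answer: 96721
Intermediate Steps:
x(k) = k²
X(d) = 16 + d² + 4*d (X(d) = ((d² + 5*d) + 16) - d = (16 + d² + 5*d) - d = 16 + d² + 4*d)
c(s) = 16 - s (c(s) = (16 + 0² + 4*0) - s = (16 + 0 + 0) - s = 16 - s)
(c(-6) + x(17))² = ((16 - 1*(-6)) + 17²)² = ((16 + 6) + 289)² = (22 + 289)² = 311² = 96721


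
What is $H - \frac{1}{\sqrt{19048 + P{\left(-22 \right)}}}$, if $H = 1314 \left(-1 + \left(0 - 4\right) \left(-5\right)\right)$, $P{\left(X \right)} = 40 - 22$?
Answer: $24966 - \frac{\sqrt{19066}}{19066} \approx 24966.0$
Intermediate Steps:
$P{\left(X \right)} = 18$
$H = 24966$ ($H = 1314 \left(-1 - -20\right) = 1314 \left(-1 + 20\right) = 1314 \cdot 19 = 24966$)
$H - \frac{1}{\sqrt{19048 + P{\left(-22 \right)}}} = 24966 - \frac{1}{\sqrt{19048 + 18}} = 24966 - \frac{1}{\sqrt{19066}} = 24966 - \frac{\sqrt{19066}}{19066}$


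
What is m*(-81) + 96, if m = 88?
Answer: -7032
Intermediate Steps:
m*(-81) + 96 = 88*(-81) + 96 = -7128 + 96 = -7032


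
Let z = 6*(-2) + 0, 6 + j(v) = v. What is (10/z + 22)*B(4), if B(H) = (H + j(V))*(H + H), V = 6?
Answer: 2032/3 ≈ 677.33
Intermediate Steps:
j(v) = -6 + v
z = -12 (z = -12 + 0 = -12)
B(H) = 2*H**2 (B(H) = (H + (-6 + 6))*(H + H) = (H + 0)*(2*H) = H*(2*H) = 2*H**2)
(10/z + 22)*B(4) = (10/(-12) + 22)*(2*4**2) = (10*(-1/12) + 22)*(2*16) = (-5/6 + 22)*32 = (127/6)*32 = 2032/3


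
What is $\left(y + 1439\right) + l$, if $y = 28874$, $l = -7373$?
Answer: $22940$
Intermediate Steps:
$\left(y + 1439\right) + l = \left(28874 + 1439\right) - 7373 = 30313 - 7373 = 22940$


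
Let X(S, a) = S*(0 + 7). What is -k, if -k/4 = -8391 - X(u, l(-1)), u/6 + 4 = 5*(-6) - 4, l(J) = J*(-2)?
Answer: -27180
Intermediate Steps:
l(J) = -2*J
u = -228 (u = -24 + 6*(5*(-6) - 4) = -24 + 6*(-30 - 4) = -24 + 6*(-34) = -24 - 204 = -228)
X(S, a) = 7*S (X(S, a) = S*7 = 7*S)
k = 27180 (k = -4*(-8391 - 7*(-228)) = -4*(-8391 - 1*(-1596)) = -4*(-8391 + 1596) = -4*(-6795) = 27180)
-k = -1*27180 = -27180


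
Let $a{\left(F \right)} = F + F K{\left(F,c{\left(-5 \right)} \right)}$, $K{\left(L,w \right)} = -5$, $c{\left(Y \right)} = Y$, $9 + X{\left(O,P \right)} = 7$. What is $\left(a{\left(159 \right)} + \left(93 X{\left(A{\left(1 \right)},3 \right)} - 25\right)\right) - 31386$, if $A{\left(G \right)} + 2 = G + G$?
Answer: $-32233$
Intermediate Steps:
$A{\left(G \right)} = -2 + 2 G$ ($A{\left(G \right)} = -2 + \left(G + G\right) = -2 + 2 G$)
$X{\left(O,P \right)} = -2$ ($X{\left(O,P \right)} = -9 + 7 = -2$)
$a{\left(F \right)} = - 4 F$ ($a{\left(F \right)} = F + F \left(-5\right) = F - 5 F = - 4 F$)
$\left(a{\left(159 \right)} + \left(93 X{\left(A{\left(1 \right)},3 \right)} - 25\right)\right) - 31386 = \left(\left(-4\right) 159 + \left(93 \left(-2\right) - 25\right)\right) - 31386 = \left(-636 - 211\right) - 31386 = -847 - 31386 = -32233$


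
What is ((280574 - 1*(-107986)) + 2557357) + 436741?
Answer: 3382658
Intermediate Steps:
((280574 - 1*(-107986)) + 2557357) + 436741 = ((280574 + 107986) + 2557357) + 436741 = (388560 + 2557357) + 436741 = 2945917 + 436741 = 3382658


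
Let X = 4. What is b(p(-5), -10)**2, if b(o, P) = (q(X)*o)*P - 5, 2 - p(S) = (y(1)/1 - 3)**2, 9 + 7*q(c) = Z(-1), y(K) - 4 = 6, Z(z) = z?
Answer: 22420225/49 ≈ 4.5756e+5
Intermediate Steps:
y(K) = 10 (y(K) = 4 + 6 = 10)
q(c) = -10/7 (q(c) = -9/7 + (1/7)*(-1) = -9/7 - 1/7 = -10/7)
p(S) = -47 (p(S) = 2 - (10/1 - 3)**2 = 2 - (10*1 - 3)**2 = 2 - (10 - 3)**2 = 2 - 1*7**2 = 2 - 1*49 = 2 - 49 = -47)
b(o, P) = -5 - 10*P*o/7 (b(o, P) = (-10*o/7)*P - 5 = -10*P*o/7 - 5 = -5 - 10*P*o/7)
b(p(-5), -10)**2 = (-5 - 10/7*(-10)*(-47))**2 = (-5 - 4700/7)**2 = (-4735/7)**2 = 22420225/49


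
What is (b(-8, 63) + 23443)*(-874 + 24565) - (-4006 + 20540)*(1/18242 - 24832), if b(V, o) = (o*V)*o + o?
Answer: 280426840325/1303 ≈ 2.1522e+8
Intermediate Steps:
b(V, o) = o + V*o**2 (b(V, o) = (V*o)*o + o = V*o**2 + o = o + V*o**2)
(b(-8, 63) + 23443)*(-874 + 24565) - (-4006 + 20540)*(1/18242 - 24832) = (63*(1 - 8*63) + 23443)*(-874 + 24565) - (-4006 + 20540)*(1/18242 - 24832) = (63*(1 - 504) + 23443)*23691 - 16534*(1/18242 - 24832) = (63*(-503) + 23443)*23691 - 16534*(-452985343)/18242 = (-31689 + 23443)*23691 - 1*(-534975690083/1303) = -8246*23691 + 534975690083/1303 = -195355986 + 534975690083/1303 = 280426840325/1303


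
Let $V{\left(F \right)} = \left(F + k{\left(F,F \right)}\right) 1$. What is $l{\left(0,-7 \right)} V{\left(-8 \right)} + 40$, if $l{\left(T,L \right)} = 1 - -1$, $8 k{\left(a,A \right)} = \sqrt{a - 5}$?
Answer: $24 + \frac{i \sqrt{13}}{4} \approx 24.0 + 0.90139 i$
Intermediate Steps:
$k{\left(a,A \right)} = \frac{\sqrt{-5 + a}}{8}$ ($k{\left(a,A \right)} = \frac{\sqrt{a - 5}}{8} = \frac{\sqrt{-5 + a}}{8}$)
$V{\left(F \right)} = F + \frac{\sqrt{-5 + F}}{8}$ ($V{\left(F \right)} = \left(F + \frac{\sqrt{-5 + F}}{8}\right) 1 = F + \frac{\sqrt{-5 + F}}{8}$)
$l{\left(T,L \right)} = 2$ ($l{\left(T,L \right)} = 1 + 1 = 2$)
$l{\left(0,-7 \right)} V{\left(-8 \right)} + 40 = 2 \left(-8 + \frac{\sqrt{-5 - 8}}{8}\right) + 40 = 2 \left(-8 + \frac{\sqrt{-13}}{8}\right) + 40 = 2 \left(-8 + \frac{i \sqrt{13}}{8}\right) + 40 = \left(-16 + \frac{i \sqrt{13}}{4}\right) + 40 = 24 + \frac{i \sqrt{13}}{4}$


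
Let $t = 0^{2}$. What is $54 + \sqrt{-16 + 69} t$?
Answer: $54$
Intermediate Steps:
$t = 0$
$54 + \sqrt{-16 + 69} t = 54 + \sqrt{-16 + 69} \cdot 0 = 54 + \sqrt{53} \cdot 0 = 54 + 0 = 54$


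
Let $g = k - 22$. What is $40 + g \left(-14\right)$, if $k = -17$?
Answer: $586$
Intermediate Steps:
$g = -39$ ($g = -17 - 22 = -39$)
$40 + g \left(-14\right) = 40 - -546 = 40 + 546 = 586$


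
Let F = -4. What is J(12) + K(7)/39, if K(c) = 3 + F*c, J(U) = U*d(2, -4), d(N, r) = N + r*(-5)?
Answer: 10271/39 ≈ 263.36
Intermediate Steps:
d(N, r) = N - 5*r
J(U) = 22*U (J(U) = U*(2 - 5*(-4)) = U*(2 + 20) = U*22 = 22*U)
K(c) = 3 - 4*c
J(12) + K(7)/39 = 22*12 + (3 - 4*7)/39 = 264 + (3 - 28)/39 = 264 + (1/39)*(-25) = 264 - 25/39 = 10271/39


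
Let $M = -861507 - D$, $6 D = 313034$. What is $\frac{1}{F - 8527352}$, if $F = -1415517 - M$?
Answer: $- \frac{3}{27087569} \approx -1.1075 \cdot 10^{-7}$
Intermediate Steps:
$D = \frac{156517}{3}$ ($D = \frac{1}{6} \cdot 313034 = \frac{156517}{3} \approx 52172.0$)
$M = - \frac{2741038}{3}$ ($M = -861507 - \frac{156517}{3} = - \frac{2741038}{3} \approx -9.1368 \cdot 10^{5}$)
$F = - \frac{1505513}{3}$ ($F = -1415517 - - \frac{2741038}{3} = -1415517 + \frac{2741038}{3} = - \frac{1505513}{3} \approx -5.0184 \cdot 10^{5}$)
$\frac{1}{F - 8527352} = \frac{1}{- \frac{1505513}{3} - 8527352} = \frac{1}{- \frac{27087569}{3}} = - \frac{3}{27087569}$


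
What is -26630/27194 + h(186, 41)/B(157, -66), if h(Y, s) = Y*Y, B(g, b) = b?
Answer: -78546767/149567 ≈ -525.16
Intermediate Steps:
h(Y, s) = Y**2
-26630/27194 + h(186, 41)/B(157, -66) = -26630/27194 + 186**2/(-66) = -26630*1/27194 + 34596*(-1/66) = -13315/13597 - 5766/11 = -78546767/149567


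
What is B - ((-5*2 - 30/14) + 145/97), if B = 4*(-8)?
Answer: -14498/679 ≈ -21.352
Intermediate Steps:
B = -32
B - ((-5*2 - 30/14) + 145/97) = -32 - ((-5*2 - 30/14) + 145/97) = -32 - ((-10 - 30*1/14) + 145*(1/97)) = -32 - ((-10 - 15/7) + 145/97) = -32 - (-85/7 + 145/97) = -32 - 1*(-7230/679) = -32 + 7230/679 = -14498/679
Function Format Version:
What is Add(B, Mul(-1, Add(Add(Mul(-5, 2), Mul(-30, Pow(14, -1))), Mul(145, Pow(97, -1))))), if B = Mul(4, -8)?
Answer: Rational(-14498, 679) ≈ -21.352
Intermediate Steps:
B = -32
Add(B, Mul(-1, Add(Add(Mul(-5, 2), Mul(-30, Pow(14, -1))), Mul(145, Pow(97, -1))))) = Add(-32, Mul(-1, Add(Add(Mul(-5, 2), Mul(-30, Pow(14, -1))), Mul(145, Pow(97, -1))))) = Add(-32, Mul(-1, Add(Add(-10, Mul(-30, Rational(1, 14))), Mul(145, Rational(1, 97))))) = Add(-32, Mul(-1, Add(Add(-10, Rational(-15, 7)), Rational(145, 97)))) = Add(-32, Mul(-1, Add(Rational(-85, 7), Rational(145, 97)))) = Add(-32, Mul(-1, Rational(-7230, 679))) = Add(-32, Rational(7230, 679)) = Rational(-14498, 679)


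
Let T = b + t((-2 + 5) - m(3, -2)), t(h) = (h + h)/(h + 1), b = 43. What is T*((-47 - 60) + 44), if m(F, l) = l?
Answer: -2814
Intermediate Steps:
t(h) = 2*h/(1 + h) (t(h) = (2*h)/(1 + h) = 2*h/(1 + h))
T = 134/3 (T = 43 + 2*((-2 + 5) - 1*(-2))/(1 + ((-2 + 5) - 1*(-2))) = 43 + 2*(3 + 2)/(1 + (3 + 2)) = 43 + 2*5/(1 + 5) = 43 + 2*5/6 = 43 + 2*5*(⅙) = 43 + 5/3 = 134/3 ≈ 44.667)
T*((-47 - 60) + 44) = 134*((-47 - 60) + 44)/3 = 134*(-107 + 44)/3 = (134/3)*(-63) = -2814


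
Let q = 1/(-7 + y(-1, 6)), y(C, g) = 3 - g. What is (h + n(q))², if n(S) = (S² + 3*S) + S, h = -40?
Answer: 16313521/10000 ≈ 1631.4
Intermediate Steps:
q = -⅒ (q = 1/(-7 + (3 - 1*6)) = 1/(-7 + (3 - 6)) = 1/(-7 - 3) = 1/(-10) = -⅒ ≈ -0.10000)
n(S) = S² + 4*S
(h + n(q))² = (-40 - (4 - ⅒)/10)² = (-40 - ⅒*39/10)² = (-40 - 39/100)² = (-4039/100)² = 16313521/10000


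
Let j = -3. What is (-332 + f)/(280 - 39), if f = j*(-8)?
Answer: -308/241 ≈ -1.2780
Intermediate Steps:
f = 24 (f = -3*(-8) = 24)
(-332 + f)/(280 - 39) = (-332 + 24)/(280 - 39) = -308/241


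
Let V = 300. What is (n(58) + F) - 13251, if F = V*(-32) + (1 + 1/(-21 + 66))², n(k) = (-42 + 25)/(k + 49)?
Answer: -4951048438/216675 ≈ -22850.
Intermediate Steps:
n(k) = -17/(49 + k)
F = -19437884/2025 (F = 300*(-32) + (1 + 1/(-21 + 66))² = -9600 + (1 + 1/45)² = -9600 + (46/45)² = -9600 + 2116/2025 = -19437884/2025 ≈ -9599.0)
(n(58) + F) - 13251 = (-17/(49 + 58) - 19437884/2025) - 13251 = (-17/107 - 19437884/2025) - 13251 = -2079888013/216675 - 13251 = -4951048438/216675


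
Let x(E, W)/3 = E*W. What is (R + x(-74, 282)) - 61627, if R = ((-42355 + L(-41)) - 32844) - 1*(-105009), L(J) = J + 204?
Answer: -94258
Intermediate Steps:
L(J) = 204 + J
x(E, W) = 3*E*W (x(E, W) = 3*(E*W) = 3*E*W)
R = 29973 (R = ((-42355 + (204 - 41)) - 32844) - 1*(-105009) = ((-42355 + 163) - 32844) + 105009 = (-42192 - 32844) + 105009 = -75036 + 105009 = 29973)
(R + x(-74, 282)) - 61627 = (29973 + 3*(-74)*282) - 61627 = (29973 - 62604) - 61627 = -32631 - 61627 = -94258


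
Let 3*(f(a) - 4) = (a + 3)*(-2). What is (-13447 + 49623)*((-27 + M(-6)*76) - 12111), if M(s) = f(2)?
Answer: -1311814112/3 ≈ -4.3727e+8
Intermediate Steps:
f(a) = 2 - 2*a/3 (f(a) = 4 + ((a + 3)*(-2))/3 = 4 + ((3 + a)*(-2))/3 = 4 + (-6 - 2*a)/3 = 4 + (-2 - 2*a/3) = 2 - 2*a/3)
M(s) = 2/3 (M(s) = 2 - 2/3*2 = 2 - 4/3 = 2/3)
(-13447 + 49623)*((-27 + M(-6)*76) - 12111) = (-13447 + 49623)*((-27 + (2/3)*76) - 12111) = 36176*((-27 + 152/3) - 12111) = 36176*(71/3 - 12111) = 36176*(-36262/3) = -1311814112/3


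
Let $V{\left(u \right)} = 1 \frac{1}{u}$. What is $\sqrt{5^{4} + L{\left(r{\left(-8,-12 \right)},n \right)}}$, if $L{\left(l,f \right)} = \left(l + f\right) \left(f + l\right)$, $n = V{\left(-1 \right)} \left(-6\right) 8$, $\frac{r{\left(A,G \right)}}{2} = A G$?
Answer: $5 \sqrt{2329} \approx 241.3$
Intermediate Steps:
$V{\left(u \right)} = \frac{1}{u}$
$r{\left(A,G \right)} = 2 A G$
$n = 48$ ($n = \frac{1}{-1} \left(-6\right) 8 = \left(-1\right) \left(-6\right) 8 = 6 \cdot 8 = 48$)
$L{\left(l,f \right)} = \left(f + l\right)^{2}$ ($L{\left(l,f \right)} = \left(f + l\right) \left(f + l\right) = \left(f + l\right)^{2}$)
$\sqrt{5^{4} + L{\left(r{\left(-8,-12 \right)},n \right)}} = \sqrt{5^{4} + \left(48 + 2 \left(-8\right) \left(-12\right)\right)^{2}} = \sqrt{625 + \left(48 + 192\right)^{2}} = \sqrt{625 + 240^{2}} = \sqrt{625 + 57600} = \sqrt{58225} = 5 \sqrt{2329}$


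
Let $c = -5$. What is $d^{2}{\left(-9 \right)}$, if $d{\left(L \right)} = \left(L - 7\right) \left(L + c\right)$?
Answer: $50176$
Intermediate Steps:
$d{\left(L \right)} = \left(-7 + L\right) \left(-5 + L\right)$ ($d{\left(L \right)} = \left(L - 7\right) \left(L - 5\right) = \left(-7 + L\right) \left(-5 + L\right)$)
$d^{2}{\left(-9 \right)} = \left(35 + \left(-9\right)^{2} - -108\right)^{2} = \left(35 + 81 + 108\right)^{2} = 224^{2} = 50176$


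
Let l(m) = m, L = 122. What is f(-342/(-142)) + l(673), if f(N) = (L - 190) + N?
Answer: 43126/71 ≈ 607.41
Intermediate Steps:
f(N) = -68 + N (f(N) = (122 - 190) + N = -68 + N)
f(-342/(-142)) + l(673) = (-68 - 342/(-142)) + 673 = (-68 - 342*(-1/142)) + 673 = (-68 + 171/71) + 673 = -4657/71 + 673 = 43126/71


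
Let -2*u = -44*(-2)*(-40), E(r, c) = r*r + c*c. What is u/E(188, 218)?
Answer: 440/20717 ≈ 0.021239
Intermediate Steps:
E(r, c) = c**2 + r**2 (E(r, c) = r**2 + c**2 = c**2 + r**2)
u = 1760 (u = -(-44*(-2))*(-40)/2 = -44*(-40) = -1/2*(-3520) = 1760)
u/E(188, 218) = 1760/(218**2 + 188**2) = 1760/(47524 + 35344) = 1760/82868 = 1760*(1/82868) = 440/20717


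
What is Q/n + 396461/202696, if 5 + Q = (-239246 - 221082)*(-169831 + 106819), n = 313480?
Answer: 7066781912808/76371565 ≈ 92532.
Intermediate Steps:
Q = 29006187931 (Q = -5 + (-239246 - 221082)*(-169831 + 106819) = -5 - 460328*(-63012) = -5 + 29006187936 = 29006187931)
Q/n + 396461/202696 = 29006187931/313480 + 396461/202696 = 29006187931*(1/313480) + 396461*(1/202696) = 29006187931/313480 + 30497/15592 = 7066781912808/76371565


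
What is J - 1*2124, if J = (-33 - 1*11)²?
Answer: -188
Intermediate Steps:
J = 1936 (J = (-33 - 11)² = (-44)² = 1936)
J - 1*2124 = 1936 - 1*2124 = 1936 - 2124 = -188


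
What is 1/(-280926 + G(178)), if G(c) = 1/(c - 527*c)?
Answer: -93628/26302539529 ≈ -3.5597e-6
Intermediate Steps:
G(c) = -1/(526*c) (G(c) = 1/(-526*c) = -1/(526*c))
1/(-280926 + G(178)) = 1/(-280926 - 1/526/178) = 1/(-280926 - 1/526*1/178) = 1/(-280926 - 1/93628) = 1/(-26302539529/93628) = -93628/26302539529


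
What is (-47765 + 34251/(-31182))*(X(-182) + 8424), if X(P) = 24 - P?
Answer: -2142314768505/5197 ≈ -4.1222e+8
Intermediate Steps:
(-47765 + 34251/(-31182))*(X(-182) + 8424) = (-47765 + 34251/(-31182))*((24 - 1*(-182)) + 8424) = (-47765 + 34251*(-1/31182))*((24 + 182) + 8424) = (-47765 - 11417/10394)*(206 + 8424) = -496480827/10394*8630 = -2142314768505/5197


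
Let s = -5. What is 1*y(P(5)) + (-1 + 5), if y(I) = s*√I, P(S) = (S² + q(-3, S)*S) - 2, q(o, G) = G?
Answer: 4 - 20*√3 ≈ -30.641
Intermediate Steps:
P(S) = -2 + 2*S² (P(S) = (S² + S*S) - 2 = (S² + S²) - 2 = 2*S² - 2 = -2 + 2*S²)
y(I) = -5*√I
1*y(P(5)) + (-1 + 5) = 1*(-5*√(-2 + 2*5²)) + (-1 + 5) = 1*(-5*√(-2 + 2*25)) + 4 = 1*(-5*√(-2 + 50)) + 4 = 1*(-20*√3) + 4 = -20*√3 + 4 = 4 - 20*√3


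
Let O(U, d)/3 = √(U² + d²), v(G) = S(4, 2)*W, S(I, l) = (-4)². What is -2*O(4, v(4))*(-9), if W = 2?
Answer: 216*√65 ≈ 1741.4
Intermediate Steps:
S(I, l) = 16
v(G) = 32 (v(G) = 16*2 = 32)
O(U, d) = 3*√(U² + d²)
-2*O(4, v(4))*(-9) = -6*√(4² + 32²)*(-9) = -6*√(16 + 1024)*(-9) = -6*√1040*(-9) = -6*4*√65*(-9) = -24*√65*(-9) = 216*√65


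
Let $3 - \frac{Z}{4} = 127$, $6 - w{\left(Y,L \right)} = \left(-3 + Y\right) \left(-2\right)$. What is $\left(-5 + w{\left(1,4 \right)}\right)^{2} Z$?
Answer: $-4464$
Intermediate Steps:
$w{\left(Y,L \right)} = 2 Y$ ($w{\left(Y,L \right)} = 6 - \left(-3 + Y\right) \left(-2\right) = 6 - \left(6 - 2 Y\right) = 6 + \left(-6 + 2 Y\right) = 2 Y$)
$Z = -496$ ($Z = 12 - 508 = -496$)
$\left(-5 + w{\left(1,4 \right)}\right)^{2} Z = \left(-5 + 2 \cdot 1\right)^{2} \left(-496\right) = \left(-5 + 2\right)^{2} \left(-496\right) = \left(-3\right)^{2} \left(-496\right) = 9 \left(-496\right) = -4464$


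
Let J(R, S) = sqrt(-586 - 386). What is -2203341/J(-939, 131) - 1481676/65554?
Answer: -740838/32777 + 734447*I*sqrt(3)/18 ≈ -22.602 + 70672.0*I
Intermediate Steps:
J(R, S) = 18*I*sqrt(3) (J(R, S) = sqrt(-972) = 18*I*sqrt(3))
-2203341/J(-939, 131) - 1481676/65554 = -2203341*(-I*sqrt(3)/54) - 1481676/65554 = -(-734447)*I*sqrt(3)/18 - 1481676*1/65554 = 734447*I*sqrt(3)/18 - 740838/32777 = -740838/32777 + 734447*I*sqrt(3)/18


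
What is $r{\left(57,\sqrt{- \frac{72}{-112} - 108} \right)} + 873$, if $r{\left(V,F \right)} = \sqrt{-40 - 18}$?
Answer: $873 + i \sqrt{58} \approx 873.0 + 7.6158 i$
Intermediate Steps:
$r{\left(V,F \right)} = i \sqrt{58}$ ($r{\left(V,F \right)} = \sqrt{-58} = i \sqrt{58}$)
$r{\left(57,\sqrt{- \frac{72}{-112} - 108} \right)} + 873 = i \sqrt{58} + 873 = 873 + i \sqrt{58}$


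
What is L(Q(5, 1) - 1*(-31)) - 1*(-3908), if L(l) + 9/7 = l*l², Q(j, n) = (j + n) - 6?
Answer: 235884/7 ≈ 33698.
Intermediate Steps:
Q(j, n) = -6 + j + n
L(l) = -9/7 + l³ (L(l) = -9/7 + l*l² = -9/7 + l³)
L(Q(5, 1) - 1*(-31)) - 1*(-3908) = (-9/7 + ((-6 + 5 + 1) - 1*(-31))³) - 1*(-3908) = (-9/7 + (0 + 31)³) + 3908 = (-9/7 + 31³) + 3908 = (-9/7 + 29791) + 3908 = 208528/7 + 3908 = 235884/7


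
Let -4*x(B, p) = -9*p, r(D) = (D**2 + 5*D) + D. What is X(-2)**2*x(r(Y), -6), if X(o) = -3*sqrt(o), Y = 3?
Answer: 243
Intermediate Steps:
r(D) = D**2 + 6*D
x(B, p) = 9*p/4 (x(B, p) = -(-9)*p/4 = 9*p/4)
X(-2)**2*x(r(Y), -6) = (-3*I*sqrt(2))**2*((9/4)*(-6)) = (-3*I*sqrt(2))**2*(-27/2) = -18*(-27/2) = 243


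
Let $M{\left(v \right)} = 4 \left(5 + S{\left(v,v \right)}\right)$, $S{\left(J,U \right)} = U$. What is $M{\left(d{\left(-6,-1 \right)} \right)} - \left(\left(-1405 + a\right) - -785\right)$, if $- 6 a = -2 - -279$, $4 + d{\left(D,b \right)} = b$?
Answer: $\frac{3997}{6} \approx 666.17$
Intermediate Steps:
$d{\left(D,b \right)} = -4 + b$
$a = - \frac{277}{6}$ ($a = - \frac{-2 - -279}{6} = - \frac{-2 + 279}{6} = \left(- \frac{1}{6}\right) 277 = - \frac{277}{6} \approx -46.167$)
$M{\left(v \right)} = 20 + 4 v$ ($M{\left(v \right)} = 4 \left(5 + v\right) = 20 + 4 v$)
$M{\left(d{\left(-6,-1 \right)} \right)} - \left(\left(-1405 + a\right) - -785\right) = \left(20 + 4 \left(-4 - 1\right)\right) - \left(\left(-1405 - \frac{277}{6}\right) - -785\right) = \left(20 + 4 \left(-5\right)\right) - \left(- \frac{8707}{6} + 785\right) = \left(20 - 20\right) - - \frac{3997}{6} = 0 + \frac{3997}{6} = \frac{3997}{6}$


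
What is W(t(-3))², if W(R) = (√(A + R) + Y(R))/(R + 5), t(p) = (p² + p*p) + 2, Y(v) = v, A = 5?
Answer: 1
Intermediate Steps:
t(p) = 2 + 2*p² (t(p) = (p² + p²) + 2 = 2*p² + 2 = 2 + 2*p²)
W(R) = (R + √(5 + R))/(5 + R) (W(R) = (√(5 + R) + R)/(R + 5) = (R + √(5 + R))/(5 + R))
W(t(-3))² = (((2 + 2*(-3)²) + √(5 + (2 + 2*(-3)²)))/(5 + (2 + 2*(-3)²)))² = (((2 + 2*9) + √(5 + (2 + 2*9)))/(5 + (2 + 2*9)))² = (((2 + 18) + √(5 + (2 + 18)))/(5 + (2 + 18)))² = ((20 + √(5 + 20))/(5 + 20))² = ((20 + √25)/25)² = ((20 + 5)/25)² = ((1/25)*25)² = 1² = 1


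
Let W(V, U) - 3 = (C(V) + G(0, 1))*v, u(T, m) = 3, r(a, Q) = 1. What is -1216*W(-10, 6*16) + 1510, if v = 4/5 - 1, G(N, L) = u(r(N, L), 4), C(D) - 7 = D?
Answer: -2138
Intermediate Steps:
C(D) = 7 + D
G(N, L) = 3
v = -⅕ (v = 4*(⅕) - 1 = ⅘ - 1 = -⅕ ≈ -0.20000)
W(V, U) = 1 - V/5 (W(V, U) = 3 + ((7 + V) + 3)*(-⅕) = 3 + (10 + V)*(-⅕) = 3 + (-2 - V/5) = 1 - V/5)
-1216*W(-10, 6*16) + 1510 = -1216*(1 - ⅕*(-10)) + 1510 = -1216*(1 + 2) + 1510 = -1216*3 + 1510 = -3648 + 1510 = -2138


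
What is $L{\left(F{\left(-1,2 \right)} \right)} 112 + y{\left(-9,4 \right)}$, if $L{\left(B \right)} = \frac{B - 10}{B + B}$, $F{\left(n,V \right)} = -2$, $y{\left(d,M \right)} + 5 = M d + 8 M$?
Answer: $327$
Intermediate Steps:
$y{\left(d,M \right)} = -5 + 8 M + M d$ ($y{\left(d,M \right)} = -5 + \left(M d + 8 M\right) = -5 + \left(8 M + M d\right) = -5 + 8 M + M d$)
$L{\left(B \right)} = \frac{-10 + B}{2 B}$
$L{\left(F{\left(-1,2 \right)} \right)} 112 + y{\left(-9,4 \right)} = \frac{-10 - 2}{2 \left(-2\right)} 112 + \left(-5 + 8 \cdot 4 + 4 \left(-9\right)\right) = \frac{1}{2} \left(- \frac{1}{2}\right) \left(-12\right) 112 - 9 = 3 \cdot 112 - 9 = 336 - 9 = 327$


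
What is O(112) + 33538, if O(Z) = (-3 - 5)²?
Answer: 33602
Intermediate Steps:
O(Z) = 64 (O(Z) = (-8)² = 64)
O(112) + 33538 = 64 + 33538 = 33602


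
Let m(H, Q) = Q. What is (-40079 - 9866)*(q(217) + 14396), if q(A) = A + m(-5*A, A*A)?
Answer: -3081706390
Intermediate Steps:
q(A) = A + A² (q(A) = A + A*A = A + A²)
(-40079 - 9866)*(q(217) + 14396) = (-40079 - 9866)*(217*(1 + 217) + 14396) = -49945*(217*218 + 14396) = -49945*(47306 + 14396) = -49945*61702 = -3081706390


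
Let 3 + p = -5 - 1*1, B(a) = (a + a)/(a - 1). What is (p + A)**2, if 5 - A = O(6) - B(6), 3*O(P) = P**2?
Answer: 4624/25 ≈ 184.96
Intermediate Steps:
B(a) = 2*a/(-1 + a) (B(a) = (2*a)/(-1 + a) = 2*a/(-1 + a))
p = -9 (p = -3 + (-5 - 1*1) = -3 + (-5 - 1) = -3 - 6 = -9)
O(P) = P**2/3
A = -23/5 (A = 5 - ((1/3)*6**2 - 2*6/(-1 + 6)) = 5 - ((1/3)*36 - 2*6/5) = 5 - (12 - 2*6/5) = 5 - (12 - 1*12/5) = 5 - (12 - 12/5) = 5 - 1*48/5 = 5 - 48/5 = -23/5 ≈ -4.6000)
(p + A)**2 = (-9 - 23/5)**2 = (-68/5)**2 = 4624/25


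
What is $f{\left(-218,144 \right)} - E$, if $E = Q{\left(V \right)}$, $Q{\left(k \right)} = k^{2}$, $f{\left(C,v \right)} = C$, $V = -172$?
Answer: $-29802$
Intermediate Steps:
$E = 29584$ ($E = \left(-172\right)^{2} = 29584$)
$f{\left(-218,144 \right)} - E = -218 - 29584 = -29802$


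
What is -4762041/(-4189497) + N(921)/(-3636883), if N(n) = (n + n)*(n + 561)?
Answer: 27616491595/71533851727 ≈ 0.38606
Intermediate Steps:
N(n) = 2*n*(561 + n) (N(n) = (2*n)*(561 + n) = 2*n*(561 + n))
-4762041/(-4189497) + N(921)/(-3636883) = -4762041/(-4189497) + (2*921*(561 + 921))/(-3636883) = -4762041*(-1/4189497) + (2*921*1482)*(-1/3636883) = 22357/19669 + 2729844*(-1/3636883) = 22357/19669 - 2729844/3636883 = 27616491595/71533851727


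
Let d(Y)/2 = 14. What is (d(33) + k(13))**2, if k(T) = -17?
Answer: 121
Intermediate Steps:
d(Y) = 28 (d(Y) = 2*14 = 28)
(d(33) + k(13))**2 = (28 - 17)**2 = 11**2 = 121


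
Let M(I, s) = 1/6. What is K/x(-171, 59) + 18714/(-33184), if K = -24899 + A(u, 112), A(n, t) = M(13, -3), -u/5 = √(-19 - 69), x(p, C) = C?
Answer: -1241020517/2936784 ≈ -422.58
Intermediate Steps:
M(I, s) = ⅙
u = -10*I*√22 (u = -5*√(-19 - 69) = -10*I*√22 ≈ -46.904*I)
A(n, t) = ⅙
K = -149393/6 (K = -24899 + ⅙ = -149393/6 ≈ -24899.)
K/x(-171, 59) + 18714/(-33184) = -149393/6/59 + 18714/(-33184) = -149393/6*1/59 + 18714*(-1/33184) = -149393/354 - 9357/16592 = -1241020517/2936784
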